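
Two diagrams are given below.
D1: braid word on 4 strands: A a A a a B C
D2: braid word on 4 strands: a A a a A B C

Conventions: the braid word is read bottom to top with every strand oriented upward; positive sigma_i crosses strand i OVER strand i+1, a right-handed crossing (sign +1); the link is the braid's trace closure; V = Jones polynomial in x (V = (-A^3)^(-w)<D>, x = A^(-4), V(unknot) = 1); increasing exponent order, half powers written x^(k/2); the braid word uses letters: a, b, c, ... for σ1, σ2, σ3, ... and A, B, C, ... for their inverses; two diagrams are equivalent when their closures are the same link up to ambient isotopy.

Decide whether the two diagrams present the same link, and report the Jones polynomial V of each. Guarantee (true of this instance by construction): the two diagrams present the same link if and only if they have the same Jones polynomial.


equivalent: yes
V(D1) = 1  (w -1, c 7, <D> = -A^-3)
D2 (bracket -A^-3; 7 crossings at w = -1): V = 1
why: one V(x) for all 2 diagrams — one class (guaranteed)


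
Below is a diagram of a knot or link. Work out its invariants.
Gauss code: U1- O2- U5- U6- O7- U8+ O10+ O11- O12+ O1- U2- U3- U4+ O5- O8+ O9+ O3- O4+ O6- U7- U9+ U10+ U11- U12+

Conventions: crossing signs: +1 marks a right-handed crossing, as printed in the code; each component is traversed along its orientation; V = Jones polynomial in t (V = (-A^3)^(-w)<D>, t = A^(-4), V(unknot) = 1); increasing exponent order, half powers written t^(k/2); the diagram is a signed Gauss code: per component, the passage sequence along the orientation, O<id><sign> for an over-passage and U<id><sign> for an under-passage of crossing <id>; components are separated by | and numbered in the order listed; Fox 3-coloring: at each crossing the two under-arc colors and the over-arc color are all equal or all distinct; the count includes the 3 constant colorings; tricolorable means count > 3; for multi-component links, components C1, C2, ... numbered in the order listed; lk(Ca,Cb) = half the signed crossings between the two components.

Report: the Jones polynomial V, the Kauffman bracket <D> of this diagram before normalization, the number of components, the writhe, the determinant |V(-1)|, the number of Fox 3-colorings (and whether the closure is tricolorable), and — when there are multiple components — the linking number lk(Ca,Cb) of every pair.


V = -t^-4 + t^-3 + t^-1
<D> = A^-2 + A^6 - A^10 (w = -2)
1 component over 12 crossings, w = -2
9 Fox colorings among 3^12, |V(-1)| = 3: tricolorable
why: V spans 3 powers of t: at least 3 crossings in any diagram


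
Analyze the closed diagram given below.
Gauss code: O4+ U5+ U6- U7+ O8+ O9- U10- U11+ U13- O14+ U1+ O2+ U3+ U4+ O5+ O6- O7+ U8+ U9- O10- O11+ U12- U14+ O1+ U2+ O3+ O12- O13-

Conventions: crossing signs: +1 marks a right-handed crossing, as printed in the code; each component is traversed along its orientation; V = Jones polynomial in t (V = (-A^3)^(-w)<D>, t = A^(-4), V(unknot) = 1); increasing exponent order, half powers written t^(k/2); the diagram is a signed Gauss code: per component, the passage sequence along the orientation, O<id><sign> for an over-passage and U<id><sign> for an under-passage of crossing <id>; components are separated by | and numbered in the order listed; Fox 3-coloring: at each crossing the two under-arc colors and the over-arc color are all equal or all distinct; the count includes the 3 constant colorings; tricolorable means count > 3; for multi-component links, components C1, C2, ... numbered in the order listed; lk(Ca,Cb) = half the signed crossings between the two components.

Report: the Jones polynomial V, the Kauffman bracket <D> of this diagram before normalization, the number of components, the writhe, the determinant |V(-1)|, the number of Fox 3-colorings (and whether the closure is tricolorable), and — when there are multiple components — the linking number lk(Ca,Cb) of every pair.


Jones polynomial: V(t) = t^2 + t^4 - t^5 + t^6 - t^7
<D> = -A^-16 + A^-12 - A^-8 + A^-4 + A^4; writhe +4
components 1, writhe +4 (14 crossings)
3-colorings: 3 of 3^14, det 5 — not tricolorable
note: |V(-1)| = 5: so not tricolorable, since 3 does not divide 5


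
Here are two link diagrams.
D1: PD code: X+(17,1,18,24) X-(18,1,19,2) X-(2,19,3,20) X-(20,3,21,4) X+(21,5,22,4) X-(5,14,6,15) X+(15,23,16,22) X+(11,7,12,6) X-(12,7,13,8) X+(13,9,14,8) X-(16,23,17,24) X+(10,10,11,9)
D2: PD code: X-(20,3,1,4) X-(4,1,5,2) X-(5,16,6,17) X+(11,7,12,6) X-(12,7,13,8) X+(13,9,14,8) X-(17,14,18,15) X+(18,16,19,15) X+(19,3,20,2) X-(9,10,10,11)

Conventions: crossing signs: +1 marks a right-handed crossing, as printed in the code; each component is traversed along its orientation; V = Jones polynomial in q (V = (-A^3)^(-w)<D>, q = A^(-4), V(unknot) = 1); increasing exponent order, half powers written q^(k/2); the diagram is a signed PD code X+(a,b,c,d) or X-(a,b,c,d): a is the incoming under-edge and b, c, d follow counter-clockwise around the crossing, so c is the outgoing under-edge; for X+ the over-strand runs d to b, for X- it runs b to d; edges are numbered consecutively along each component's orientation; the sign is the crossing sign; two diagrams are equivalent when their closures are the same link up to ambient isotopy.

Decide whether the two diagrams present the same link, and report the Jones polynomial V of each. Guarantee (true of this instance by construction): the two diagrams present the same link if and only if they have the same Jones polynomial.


equivalent: yes
D1 (bracket 1; 12 crossings at w = 0): V = 1
V(D2) = 1  [10 crossings, <D> = A^-6, w = -2]
observation: one V(q) for all 2 diagrams — one class (guaranteed)


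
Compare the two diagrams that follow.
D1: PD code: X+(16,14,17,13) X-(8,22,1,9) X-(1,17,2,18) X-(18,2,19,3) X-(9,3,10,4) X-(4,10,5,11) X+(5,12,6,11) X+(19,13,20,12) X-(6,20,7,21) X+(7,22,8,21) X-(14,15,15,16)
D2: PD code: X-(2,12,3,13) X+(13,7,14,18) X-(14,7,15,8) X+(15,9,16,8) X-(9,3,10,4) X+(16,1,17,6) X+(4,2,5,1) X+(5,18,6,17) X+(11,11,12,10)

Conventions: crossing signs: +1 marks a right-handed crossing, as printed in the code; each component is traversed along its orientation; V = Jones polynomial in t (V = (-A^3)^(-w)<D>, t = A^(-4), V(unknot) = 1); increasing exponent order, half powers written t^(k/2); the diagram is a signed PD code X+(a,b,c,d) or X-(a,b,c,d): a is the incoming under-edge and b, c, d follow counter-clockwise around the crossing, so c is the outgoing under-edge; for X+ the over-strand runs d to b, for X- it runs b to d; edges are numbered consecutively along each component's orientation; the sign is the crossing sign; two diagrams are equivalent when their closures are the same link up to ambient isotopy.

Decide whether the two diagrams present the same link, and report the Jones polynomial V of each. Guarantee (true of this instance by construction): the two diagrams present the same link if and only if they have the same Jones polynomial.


same link: no
V(D1) = -t^(-9/2) - t^(-5/2) + t^(-3/2) - t^(-1/2)  [11 crossings, <D> = A^-7 - A^-3 + A + A^9, w = -3]
D2 (bracket -A^-5 + 2A^-1 - A^3 + 2A^7 - A^11 + A^15; 9 crossings at w = +3): V = -t^(-3/2) + t^(-1/2) - 2t^(1/2) + t^(3/2) - 2t^(5/2) + t^(7/2)
note: V(t) takes 2 values over 2 diagrams, fixing the grouping


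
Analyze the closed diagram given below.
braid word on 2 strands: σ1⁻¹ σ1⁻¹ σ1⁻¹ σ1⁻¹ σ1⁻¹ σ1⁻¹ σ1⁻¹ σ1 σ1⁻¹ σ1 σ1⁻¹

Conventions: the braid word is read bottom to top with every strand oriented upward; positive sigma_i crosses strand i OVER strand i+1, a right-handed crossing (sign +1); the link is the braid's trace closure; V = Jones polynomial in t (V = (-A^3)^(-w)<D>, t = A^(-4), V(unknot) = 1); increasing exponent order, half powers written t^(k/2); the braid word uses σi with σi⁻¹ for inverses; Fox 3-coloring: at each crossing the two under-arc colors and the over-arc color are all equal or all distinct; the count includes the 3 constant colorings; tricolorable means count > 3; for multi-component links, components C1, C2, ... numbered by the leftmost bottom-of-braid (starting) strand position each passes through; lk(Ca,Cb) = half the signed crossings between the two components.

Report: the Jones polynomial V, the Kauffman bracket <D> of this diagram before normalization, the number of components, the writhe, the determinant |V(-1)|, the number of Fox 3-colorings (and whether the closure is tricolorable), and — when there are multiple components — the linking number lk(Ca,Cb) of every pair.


V(t) = -t^-10 + t^-9 - t^-8 + t^-7 - t^-6 + t^-5 + t^-3
bracket: -A^-9 - A^-1 + A^3 - A^7 + A^11 - A^15 + A^19, w = -7
1 component, writhe -7, over 11 crossings
det 7, colorings 3 of 3^11 — not tricolorable
observation: a (2,7) torus form — a single generator 7 times


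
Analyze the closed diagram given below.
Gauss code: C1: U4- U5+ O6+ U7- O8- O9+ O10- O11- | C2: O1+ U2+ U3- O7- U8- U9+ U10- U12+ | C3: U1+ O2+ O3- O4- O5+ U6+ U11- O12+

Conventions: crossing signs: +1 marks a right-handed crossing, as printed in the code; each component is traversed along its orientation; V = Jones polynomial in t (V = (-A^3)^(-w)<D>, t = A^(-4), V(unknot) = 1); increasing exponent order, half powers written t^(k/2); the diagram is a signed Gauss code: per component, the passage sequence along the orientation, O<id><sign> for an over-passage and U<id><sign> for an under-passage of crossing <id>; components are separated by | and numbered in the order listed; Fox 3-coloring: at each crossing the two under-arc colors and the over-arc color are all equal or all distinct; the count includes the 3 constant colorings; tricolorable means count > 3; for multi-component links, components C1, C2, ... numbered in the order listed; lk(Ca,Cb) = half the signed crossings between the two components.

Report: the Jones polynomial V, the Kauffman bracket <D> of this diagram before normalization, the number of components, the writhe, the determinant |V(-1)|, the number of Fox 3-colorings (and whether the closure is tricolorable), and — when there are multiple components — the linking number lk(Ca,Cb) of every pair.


V(t) = t^-2 + 2 + t^2
bracket: A^-8 + 2 + A^8, w = 0
3 components, writhe 0, over 12 crossings
lk(C1,C2) = -1
linking number lk(C1,C3) = 0
lk(C2,C3): +1
det 4, colorings 3 of 3^12 — not tricolorable
observation: det 4 = |V(-1)|; not divisible by 3, so not tricolorable


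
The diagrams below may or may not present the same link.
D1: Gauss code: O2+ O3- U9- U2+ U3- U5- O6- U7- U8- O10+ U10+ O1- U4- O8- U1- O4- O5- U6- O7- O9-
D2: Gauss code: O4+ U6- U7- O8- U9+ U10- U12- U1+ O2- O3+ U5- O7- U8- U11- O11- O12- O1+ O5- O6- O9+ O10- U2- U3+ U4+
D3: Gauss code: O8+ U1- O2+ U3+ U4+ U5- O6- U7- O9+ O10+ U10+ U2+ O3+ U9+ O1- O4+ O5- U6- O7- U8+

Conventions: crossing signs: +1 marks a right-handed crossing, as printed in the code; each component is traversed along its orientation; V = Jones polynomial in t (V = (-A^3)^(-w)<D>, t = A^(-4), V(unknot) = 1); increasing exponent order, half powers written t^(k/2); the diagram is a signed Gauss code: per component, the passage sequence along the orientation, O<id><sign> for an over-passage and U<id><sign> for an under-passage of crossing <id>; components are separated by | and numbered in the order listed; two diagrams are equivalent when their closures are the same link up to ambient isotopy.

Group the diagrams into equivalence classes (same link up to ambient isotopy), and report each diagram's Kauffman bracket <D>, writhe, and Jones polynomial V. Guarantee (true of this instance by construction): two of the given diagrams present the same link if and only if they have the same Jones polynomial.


classes: {D1} | {D2} | {D3}
V(D1) = t^-8 - 2t^-7 + t^-6 - 2t^-5 + 2t^-4 + t^-2  [10 crossings, <D> = A^-10 + 2A^-2 - 2A^2 + A^6 - 2A^10 + A^14, w = -6]
D2 (bracket A^-8 + 1 - A^4; 12 crossings at w = -4): V = -t^-4 + t^-3 + t^-1
D3 (bracket -A^-6 + 2A^-2 - 2A^2 + 3A^6 - 2A^10 + 2A^14 - A^18; 10 crossings at w = +2): V = -t^-3 + 2t^-2 - 2t^-1 + 3 - 2t + 2t^2 - t^3
note: V(t) takes 3 values over 3 diagrams, fixing the grouping


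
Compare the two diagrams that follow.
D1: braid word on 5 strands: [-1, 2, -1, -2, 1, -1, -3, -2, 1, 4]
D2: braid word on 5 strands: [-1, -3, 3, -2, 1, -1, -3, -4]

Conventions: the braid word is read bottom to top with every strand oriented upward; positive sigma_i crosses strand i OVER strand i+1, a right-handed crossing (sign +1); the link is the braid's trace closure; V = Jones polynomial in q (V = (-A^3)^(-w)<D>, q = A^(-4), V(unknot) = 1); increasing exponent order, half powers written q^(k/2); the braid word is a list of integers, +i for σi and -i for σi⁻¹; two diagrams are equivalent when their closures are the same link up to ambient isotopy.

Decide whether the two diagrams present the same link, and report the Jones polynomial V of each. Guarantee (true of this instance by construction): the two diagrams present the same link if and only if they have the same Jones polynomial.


equivalent: yes
V(D1) = 1  (w -2, c 10, <D> = A^-6)
V(D2) = 1  [8 crossings, <D> = A^-12, w = -4]
key observation: one V(q) for all 2 diagrams — one class (guaranteed)


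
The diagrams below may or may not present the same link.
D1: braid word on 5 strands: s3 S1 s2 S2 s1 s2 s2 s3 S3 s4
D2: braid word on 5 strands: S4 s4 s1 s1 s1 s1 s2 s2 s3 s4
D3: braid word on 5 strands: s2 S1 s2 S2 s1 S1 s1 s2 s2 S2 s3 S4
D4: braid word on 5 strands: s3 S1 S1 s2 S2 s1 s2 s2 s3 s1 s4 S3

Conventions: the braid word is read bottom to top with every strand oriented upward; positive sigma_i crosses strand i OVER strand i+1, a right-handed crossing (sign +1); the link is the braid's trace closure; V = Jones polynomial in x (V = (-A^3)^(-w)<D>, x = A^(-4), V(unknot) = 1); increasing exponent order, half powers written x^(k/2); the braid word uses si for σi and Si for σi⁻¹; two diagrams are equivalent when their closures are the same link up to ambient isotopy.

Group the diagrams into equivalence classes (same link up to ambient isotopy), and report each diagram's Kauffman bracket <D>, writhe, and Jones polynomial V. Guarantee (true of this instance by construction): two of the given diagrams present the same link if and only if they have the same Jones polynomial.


equivalence classes: {D1, D3, D4} | {D2}
D1 (bracket 1 + A^4 + A^8 + A^12; 10 crossings at w = +4): V = 1 + x + x^2 + x^3
V(D2) = x^2 + 2x^4 - x^5 + 2x^6 - x^7 + x^8  [10 crossings, <D> = A^-8 - A^-4 + 2 - A^4 + 2A^8 + A^16, w = +8]
D3 (bracket A^-6 + A^-2 + A^2 + A^6; 12 crossings at w = +2): V = 1 + x + x^2 + x^3
V(D4) = 1 + x + x^2 + x^3  [12 crossings, <D> = 1 + A^4 + A^8 + A^12, w = +4]
key observation: 2 classes among 4 diagrams; unequal V(x) rules out equality


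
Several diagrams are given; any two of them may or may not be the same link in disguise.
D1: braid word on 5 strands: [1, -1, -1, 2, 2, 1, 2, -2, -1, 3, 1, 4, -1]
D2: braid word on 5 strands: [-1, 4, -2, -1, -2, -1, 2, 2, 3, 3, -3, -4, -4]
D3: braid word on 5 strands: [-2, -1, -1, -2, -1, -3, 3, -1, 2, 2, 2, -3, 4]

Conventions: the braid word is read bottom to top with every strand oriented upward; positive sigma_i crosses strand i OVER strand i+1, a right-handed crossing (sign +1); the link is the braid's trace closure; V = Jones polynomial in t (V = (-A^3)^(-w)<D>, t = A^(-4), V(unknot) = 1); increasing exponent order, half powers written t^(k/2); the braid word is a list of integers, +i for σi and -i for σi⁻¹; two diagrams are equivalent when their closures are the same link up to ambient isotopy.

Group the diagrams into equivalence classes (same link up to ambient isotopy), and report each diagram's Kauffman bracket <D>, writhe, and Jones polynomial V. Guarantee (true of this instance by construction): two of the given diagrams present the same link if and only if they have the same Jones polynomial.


grouping into links: {D1} | {D2, D3}
V(D1) = -t^(1/2) - t^(5/2)  (w +3, c 13, <D> = A^-1 + A^7)
V(D2) = -t^(-9/2) - t^(-5/2) + t^(-3/2) - t^(-1/2)  [13 crossings, <D> = A^-7 - A^-3 + A + A^9, w = -3]
V(D3) = -t^(-9/2) - t^(-5/2) + t^(-3/2) - t^(-1/2)  (w -3, c 13, <D> = A^-7 - A^-3 + A + A^9)
key observation: 2 values of V(t) split the 3 diagrams


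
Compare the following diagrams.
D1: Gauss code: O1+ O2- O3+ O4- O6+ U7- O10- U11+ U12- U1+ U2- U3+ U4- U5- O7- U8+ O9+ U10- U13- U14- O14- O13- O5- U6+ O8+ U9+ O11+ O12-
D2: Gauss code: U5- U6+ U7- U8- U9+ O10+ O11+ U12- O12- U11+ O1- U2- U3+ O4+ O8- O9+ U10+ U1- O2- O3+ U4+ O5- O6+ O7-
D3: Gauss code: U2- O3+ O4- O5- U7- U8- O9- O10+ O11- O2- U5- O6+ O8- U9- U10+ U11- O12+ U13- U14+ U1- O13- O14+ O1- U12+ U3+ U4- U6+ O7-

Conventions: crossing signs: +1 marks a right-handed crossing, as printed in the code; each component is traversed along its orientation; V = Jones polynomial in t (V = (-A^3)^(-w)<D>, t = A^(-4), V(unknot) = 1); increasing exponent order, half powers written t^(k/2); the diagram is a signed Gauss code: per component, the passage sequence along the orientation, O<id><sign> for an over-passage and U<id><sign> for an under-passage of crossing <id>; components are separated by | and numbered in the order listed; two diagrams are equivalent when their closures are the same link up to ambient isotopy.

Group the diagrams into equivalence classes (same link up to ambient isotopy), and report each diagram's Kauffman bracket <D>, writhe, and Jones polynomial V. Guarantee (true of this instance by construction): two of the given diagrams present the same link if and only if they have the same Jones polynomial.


grouping into links: {D1} | {D2} | {D3}
V(D1) = -t^-3 + 2t^-2 - 2t^-1 + 3 - 2t + 2t^2 - t^3  (w -2, c 14, <D> = -A^-18 + 2A^-14 - 2A^-10 + 3A^-6 - 2A^-2 + 2A^2 - A^6)
D2 (bracket 1; 12 crossings at w = 0): V = 1
V(D3) = -t^-6 + t^-5 - t^-4 + 2t^-3 - t^-2 + t^-1  [14 crossings, <D> = A^-8 - A^-4 + 2 - A^4 + A^8 - A^12, w = -4]
why: V(t) takes 3 values over 3 diagrams, fixing the grouping


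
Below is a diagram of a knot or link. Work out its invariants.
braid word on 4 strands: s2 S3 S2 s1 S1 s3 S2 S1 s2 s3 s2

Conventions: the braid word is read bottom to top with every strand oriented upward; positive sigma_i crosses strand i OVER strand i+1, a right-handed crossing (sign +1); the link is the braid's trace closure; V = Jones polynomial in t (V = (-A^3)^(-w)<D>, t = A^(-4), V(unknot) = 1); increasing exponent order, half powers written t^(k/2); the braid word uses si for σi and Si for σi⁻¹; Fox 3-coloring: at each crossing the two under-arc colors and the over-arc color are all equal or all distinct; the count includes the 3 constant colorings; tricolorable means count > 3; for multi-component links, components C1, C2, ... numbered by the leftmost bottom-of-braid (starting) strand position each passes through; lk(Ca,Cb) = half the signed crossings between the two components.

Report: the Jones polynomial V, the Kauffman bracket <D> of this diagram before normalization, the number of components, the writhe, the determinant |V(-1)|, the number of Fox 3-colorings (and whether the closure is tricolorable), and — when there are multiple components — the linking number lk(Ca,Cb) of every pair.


Jones polynomial: V(t) = t + t^3 - t^4
<D> = A^-13 - A^-9 - A^-1; writhe +1
components 1, writhe +1 (11 crossings)
3-colorings: 9 of 3^11, det 3 — tricolorable
note: |V(-1)| = 3: so tricolorable, since 3 divides 3


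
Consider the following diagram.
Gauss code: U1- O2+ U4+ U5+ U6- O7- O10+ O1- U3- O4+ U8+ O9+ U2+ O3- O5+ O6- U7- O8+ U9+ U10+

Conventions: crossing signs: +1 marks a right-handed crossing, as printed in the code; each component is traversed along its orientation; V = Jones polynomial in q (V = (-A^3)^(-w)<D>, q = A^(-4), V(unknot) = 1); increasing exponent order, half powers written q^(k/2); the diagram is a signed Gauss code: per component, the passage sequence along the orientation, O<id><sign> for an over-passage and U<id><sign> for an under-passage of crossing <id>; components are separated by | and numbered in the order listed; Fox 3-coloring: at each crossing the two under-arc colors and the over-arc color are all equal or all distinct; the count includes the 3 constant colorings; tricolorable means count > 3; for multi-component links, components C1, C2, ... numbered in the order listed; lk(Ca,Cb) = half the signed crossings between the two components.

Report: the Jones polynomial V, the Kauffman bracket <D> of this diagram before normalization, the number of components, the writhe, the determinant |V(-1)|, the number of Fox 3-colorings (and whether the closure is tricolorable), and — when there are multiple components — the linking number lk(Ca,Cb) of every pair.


V(q) = q^-1 - 1 + 2q - 2q^2 + 2q^3 - 2q^4 + q^5
bracket: A^-14 - 2A^-10 + 2A^-6 - 2A^-2 + 2A^2 - A^6 + A^10, w = +2
1 component, writhe +2, over 10 crossings
det 11, colorings 3 of 3^10 — not tricolorable
observation: w = +2 shifts under R1 moves; the (-A^3)^(-2) factor cancels that in V


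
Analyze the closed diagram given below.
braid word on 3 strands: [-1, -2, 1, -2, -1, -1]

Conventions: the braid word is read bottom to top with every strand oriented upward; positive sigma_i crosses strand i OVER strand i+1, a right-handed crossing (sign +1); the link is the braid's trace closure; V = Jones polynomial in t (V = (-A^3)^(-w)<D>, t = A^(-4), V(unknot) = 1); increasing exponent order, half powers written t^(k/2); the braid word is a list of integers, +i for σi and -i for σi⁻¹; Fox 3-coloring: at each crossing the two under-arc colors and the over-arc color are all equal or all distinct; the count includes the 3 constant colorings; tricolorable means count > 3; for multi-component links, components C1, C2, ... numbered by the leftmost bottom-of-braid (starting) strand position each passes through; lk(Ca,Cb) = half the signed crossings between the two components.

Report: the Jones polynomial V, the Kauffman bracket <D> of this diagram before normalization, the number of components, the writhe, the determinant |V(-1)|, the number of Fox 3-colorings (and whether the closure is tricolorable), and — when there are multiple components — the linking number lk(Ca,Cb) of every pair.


Jones polynomial: V(t) = -t^-6 + t^-5 - t^-4 + 2t^-3 - t^-2 + t^-1
<D> = A^-8 - A^-4 + 2 - A^4 + A^8 - A^12; writhe -4
components 1, writhe -4 (6 crossings)
3-colorings: 3 of 3^6, det 7 — not tricolorable
note: V spans 5 powers of t: at least 5 crossings in any diagram


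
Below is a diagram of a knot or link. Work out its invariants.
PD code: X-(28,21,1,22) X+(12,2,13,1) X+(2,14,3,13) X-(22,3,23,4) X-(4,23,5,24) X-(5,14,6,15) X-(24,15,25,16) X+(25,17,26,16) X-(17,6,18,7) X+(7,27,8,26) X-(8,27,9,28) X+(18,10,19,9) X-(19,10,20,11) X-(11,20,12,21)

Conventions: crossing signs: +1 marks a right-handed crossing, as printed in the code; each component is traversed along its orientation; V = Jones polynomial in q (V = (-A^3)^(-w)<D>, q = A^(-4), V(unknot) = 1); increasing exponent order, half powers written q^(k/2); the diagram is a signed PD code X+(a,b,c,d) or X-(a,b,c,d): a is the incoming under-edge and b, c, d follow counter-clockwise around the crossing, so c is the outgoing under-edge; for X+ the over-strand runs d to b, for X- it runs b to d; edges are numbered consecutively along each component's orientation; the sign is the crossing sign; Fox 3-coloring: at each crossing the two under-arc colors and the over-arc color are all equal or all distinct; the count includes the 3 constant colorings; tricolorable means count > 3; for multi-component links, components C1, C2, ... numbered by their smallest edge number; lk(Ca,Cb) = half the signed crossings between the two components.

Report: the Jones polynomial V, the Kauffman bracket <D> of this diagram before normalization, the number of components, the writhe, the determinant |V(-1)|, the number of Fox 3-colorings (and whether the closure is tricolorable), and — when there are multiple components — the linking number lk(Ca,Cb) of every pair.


Jones polynomial: V(q) = q^-7 - 2q^-6 + 2q^-5 - 3q^-4 + 3q^-3 - 2q^-2 + 2q^-1
<D> = 2A^-8 - 2A^-4 + 3 - 3A^4 + 2A^8 - 2A^12 + A^16; writhe -4
components 1, writhe -4 (14 crossings)
3-colorings: 9 of 3^14, det 15 — tricolorable
note: V spans 6 powers of q: at least 6 crossings in any diagram


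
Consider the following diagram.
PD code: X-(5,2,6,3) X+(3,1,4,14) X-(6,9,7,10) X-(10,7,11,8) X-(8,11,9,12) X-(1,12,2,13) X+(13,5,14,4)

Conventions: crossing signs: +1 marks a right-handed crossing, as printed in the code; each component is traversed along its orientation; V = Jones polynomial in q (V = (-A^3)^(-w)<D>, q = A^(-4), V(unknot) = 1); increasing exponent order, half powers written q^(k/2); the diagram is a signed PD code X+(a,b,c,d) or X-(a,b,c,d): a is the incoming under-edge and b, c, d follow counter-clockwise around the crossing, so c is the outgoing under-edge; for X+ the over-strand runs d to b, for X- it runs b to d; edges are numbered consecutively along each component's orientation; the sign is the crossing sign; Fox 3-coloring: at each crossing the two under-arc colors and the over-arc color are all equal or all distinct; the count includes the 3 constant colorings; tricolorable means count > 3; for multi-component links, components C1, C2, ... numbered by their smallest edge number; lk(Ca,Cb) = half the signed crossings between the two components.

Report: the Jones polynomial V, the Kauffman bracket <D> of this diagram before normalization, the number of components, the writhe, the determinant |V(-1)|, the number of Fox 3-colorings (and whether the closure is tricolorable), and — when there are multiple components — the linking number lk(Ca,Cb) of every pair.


V(q) = -q^-6 + 2q^-5 - 2q^-4 + 3q^-3 - 3q^-2 + 2q^-1 - 1 + q
bracket: -A^-13 + A^-9 - 2A^-5 + 3A^-1 - 3A^3 + 2A^7 - 2A^11 + A^15, w = -3
1 component, writhe -3, over 7 crossings
det 15, colorings 9 of 3^7 — tricolorable
observation: w = -3 shifts under R1 moves; the (-A^3)^(3) factor cancels that in V


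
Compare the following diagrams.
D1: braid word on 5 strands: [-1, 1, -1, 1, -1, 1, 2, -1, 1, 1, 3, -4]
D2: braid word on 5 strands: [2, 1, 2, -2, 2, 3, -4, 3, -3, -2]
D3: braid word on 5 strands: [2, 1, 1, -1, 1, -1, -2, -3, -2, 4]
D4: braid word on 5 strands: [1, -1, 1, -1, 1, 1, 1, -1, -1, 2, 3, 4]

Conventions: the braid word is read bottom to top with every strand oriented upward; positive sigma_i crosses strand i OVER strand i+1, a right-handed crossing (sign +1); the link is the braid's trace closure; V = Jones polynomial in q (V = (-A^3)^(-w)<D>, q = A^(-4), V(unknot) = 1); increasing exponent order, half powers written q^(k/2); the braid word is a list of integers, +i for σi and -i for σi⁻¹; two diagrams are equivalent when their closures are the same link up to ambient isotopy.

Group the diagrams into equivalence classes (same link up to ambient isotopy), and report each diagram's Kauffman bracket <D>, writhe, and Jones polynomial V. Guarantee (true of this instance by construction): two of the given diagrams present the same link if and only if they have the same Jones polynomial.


grouping into links: {D1, D2, D3, D4}
V(D1) = 1  (w +2, c 12, <D> = A^6)
V(D2) = 1  (w +2, c 10, <D> = A^6)
D3 (bracket 1; 10 crossings at w = 0): V = 1
V(D4) = 1  [12 crossings, <D> = A^12, w = +4]
why: all 4 diagrams share one V(q), hence one class


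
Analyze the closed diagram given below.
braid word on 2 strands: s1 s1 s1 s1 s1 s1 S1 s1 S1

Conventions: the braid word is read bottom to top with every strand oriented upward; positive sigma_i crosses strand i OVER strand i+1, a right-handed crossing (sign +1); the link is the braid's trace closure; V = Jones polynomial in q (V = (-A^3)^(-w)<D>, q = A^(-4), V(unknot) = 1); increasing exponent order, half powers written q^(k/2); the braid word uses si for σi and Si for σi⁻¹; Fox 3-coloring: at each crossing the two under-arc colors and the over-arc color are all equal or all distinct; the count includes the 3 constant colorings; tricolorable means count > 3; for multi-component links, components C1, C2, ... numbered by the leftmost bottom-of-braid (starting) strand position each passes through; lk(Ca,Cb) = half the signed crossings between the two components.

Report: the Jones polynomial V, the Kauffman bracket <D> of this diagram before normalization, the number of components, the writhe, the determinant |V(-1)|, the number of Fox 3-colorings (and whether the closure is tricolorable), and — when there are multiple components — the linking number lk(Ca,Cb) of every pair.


V(q) = q^2 + q^4 - q^5 + q^6 - q^7
bracket: A^-13 - A^-9 + A^-5 - A^-1 - A^7, w = +5
1 component, writhe +5, over 9 crossings
det 5, colorings 3 of 3^9 — not tricolorable
observation: the span of V is 5, forcing >= 5 crossings in any diagram


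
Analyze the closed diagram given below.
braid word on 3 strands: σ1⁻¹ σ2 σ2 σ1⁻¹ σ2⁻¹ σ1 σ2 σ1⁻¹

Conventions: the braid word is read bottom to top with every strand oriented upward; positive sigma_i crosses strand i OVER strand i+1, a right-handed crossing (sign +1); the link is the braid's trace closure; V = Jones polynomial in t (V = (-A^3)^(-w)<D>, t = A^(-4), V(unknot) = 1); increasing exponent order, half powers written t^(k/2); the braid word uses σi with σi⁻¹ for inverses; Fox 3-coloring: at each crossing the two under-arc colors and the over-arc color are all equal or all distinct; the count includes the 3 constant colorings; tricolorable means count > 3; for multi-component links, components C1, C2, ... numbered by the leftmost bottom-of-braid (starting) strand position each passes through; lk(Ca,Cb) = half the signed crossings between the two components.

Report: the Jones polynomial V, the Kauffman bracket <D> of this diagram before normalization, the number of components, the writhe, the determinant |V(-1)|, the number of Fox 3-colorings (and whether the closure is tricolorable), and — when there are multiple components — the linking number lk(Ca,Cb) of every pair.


V(t) = -t^-3 + t^-2 - t^-1 + 3 - t + t^2 - t^3
bracket: -A^-12 + A^-8 - A^-4 + 3 - A^4 + A^8 - A^12, w = 0
1 component, writhe 0, over 8 crossings
det 9, colorings 27 of 3^8 — tricolorable
observation: the span of V is 6, forcing >= 6 crossings in any diagram


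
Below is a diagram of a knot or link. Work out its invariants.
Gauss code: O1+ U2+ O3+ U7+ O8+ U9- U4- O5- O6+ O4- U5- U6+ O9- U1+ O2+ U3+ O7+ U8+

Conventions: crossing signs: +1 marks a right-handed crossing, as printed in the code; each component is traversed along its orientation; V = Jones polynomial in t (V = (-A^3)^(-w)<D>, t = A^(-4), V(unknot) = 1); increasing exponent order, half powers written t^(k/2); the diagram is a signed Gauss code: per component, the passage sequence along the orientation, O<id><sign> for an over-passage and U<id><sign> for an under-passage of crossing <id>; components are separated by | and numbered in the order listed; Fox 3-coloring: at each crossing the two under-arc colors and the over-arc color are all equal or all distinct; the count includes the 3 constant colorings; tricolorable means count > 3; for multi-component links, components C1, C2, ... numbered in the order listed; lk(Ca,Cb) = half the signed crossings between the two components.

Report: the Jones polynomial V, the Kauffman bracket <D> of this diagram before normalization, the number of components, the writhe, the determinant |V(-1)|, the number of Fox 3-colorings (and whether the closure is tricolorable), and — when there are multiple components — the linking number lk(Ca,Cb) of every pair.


V(t) = t^2 + t^4 - t^5 + t^6 - t^7
bracket: A^-19 - A^-15 + A^-11 - A^-7 - A, w = +3
1 component, writhe +3, over 9 crossings
det 5, colorings 3 of 3^9 — not tricolorable
observation: V spans 5 powers of t: at least 5 crossings in any diagram


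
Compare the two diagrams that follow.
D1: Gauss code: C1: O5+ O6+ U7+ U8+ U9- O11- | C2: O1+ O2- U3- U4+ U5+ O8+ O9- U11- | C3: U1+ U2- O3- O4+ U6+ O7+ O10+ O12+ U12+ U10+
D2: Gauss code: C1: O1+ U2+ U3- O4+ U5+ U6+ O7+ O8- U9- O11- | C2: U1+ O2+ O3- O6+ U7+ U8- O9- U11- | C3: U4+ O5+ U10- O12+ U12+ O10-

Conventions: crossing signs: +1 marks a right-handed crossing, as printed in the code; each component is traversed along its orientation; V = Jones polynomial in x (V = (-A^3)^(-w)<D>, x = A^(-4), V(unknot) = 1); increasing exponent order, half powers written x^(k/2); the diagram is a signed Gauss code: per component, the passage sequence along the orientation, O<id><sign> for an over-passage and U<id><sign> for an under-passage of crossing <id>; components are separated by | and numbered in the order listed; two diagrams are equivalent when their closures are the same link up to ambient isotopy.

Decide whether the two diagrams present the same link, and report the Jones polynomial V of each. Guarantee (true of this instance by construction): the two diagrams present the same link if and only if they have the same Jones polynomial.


equivalent: yes
V(D1) = 1 + x + x^2 + x^3  (w +4, c 12, <D> = 1 + A^4 + A^8 + A^12)
V(D2) = 1 + x + x^2 + x^3  (w +2, c 12, <D> = A^-6 + A^-2 + A^2 + A^6)
why: Reidemeister moves carry D1 (12 crossings) to D2 (12)


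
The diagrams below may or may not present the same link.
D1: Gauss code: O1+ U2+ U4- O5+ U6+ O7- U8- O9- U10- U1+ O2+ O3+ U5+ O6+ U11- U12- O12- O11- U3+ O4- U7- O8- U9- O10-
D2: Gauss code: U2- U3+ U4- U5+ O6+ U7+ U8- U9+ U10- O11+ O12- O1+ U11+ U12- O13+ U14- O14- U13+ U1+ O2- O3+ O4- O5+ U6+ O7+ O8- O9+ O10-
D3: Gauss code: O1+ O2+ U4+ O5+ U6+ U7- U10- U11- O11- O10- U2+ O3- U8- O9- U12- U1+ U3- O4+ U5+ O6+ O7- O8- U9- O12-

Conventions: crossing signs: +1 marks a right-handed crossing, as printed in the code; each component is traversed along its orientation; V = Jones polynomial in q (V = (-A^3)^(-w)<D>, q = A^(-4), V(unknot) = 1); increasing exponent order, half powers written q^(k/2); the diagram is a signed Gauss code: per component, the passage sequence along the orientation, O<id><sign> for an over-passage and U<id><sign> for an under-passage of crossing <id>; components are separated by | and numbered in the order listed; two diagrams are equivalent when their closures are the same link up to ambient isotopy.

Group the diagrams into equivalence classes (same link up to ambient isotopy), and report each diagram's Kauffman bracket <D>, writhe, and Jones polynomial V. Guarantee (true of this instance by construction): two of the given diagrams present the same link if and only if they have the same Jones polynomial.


grouping into links: {D1, D3} | {D2}
V(D1) = -q^-3 + 2q^-2 - 2q^-1 + 3 - 2q + 2q^2 - q^3  (w -2, c 12, <D> = -A^-18 + 2A^-14 - 2A^-10 + 3A^-6 - 2A^-2 + 2A^2 - A^6)
V(D2) = 1  [14 crossings, <D> = A^6, w = +2]
V(D3) = -q^-3 + 2q^-2 - 2q^-1 + 3 - 2q + 2q^2 - q^3  (w -2, c 12, <D> = -A^-18 + 2A^-14 - 2A^-10 + 3A^-6 - 2A^-2 + 2A^2 - A^6)
key observation: 2 values of V(q) split the 3 diagrams


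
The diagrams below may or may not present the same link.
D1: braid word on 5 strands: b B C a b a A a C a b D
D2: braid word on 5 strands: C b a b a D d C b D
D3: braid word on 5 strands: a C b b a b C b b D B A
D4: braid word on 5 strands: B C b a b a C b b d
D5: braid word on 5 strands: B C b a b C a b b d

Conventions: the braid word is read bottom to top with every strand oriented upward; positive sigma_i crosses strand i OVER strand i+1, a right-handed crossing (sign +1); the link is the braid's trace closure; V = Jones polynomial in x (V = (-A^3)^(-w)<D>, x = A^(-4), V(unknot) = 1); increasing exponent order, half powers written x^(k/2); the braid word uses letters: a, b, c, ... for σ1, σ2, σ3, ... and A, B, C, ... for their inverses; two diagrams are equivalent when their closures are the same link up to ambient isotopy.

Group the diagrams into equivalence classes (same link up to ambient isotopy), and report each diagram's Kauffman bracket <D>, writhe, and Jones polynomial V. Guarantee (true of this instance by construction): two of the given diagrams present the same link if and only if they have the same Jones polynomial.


classes: {D1, D2, D3, D4, D5}
V(D1) = x^-1 - 1 + 2x - 2x^2 + 2x^3 - 2x^4 + x^5  [12 crossings, <D> = A^-14 - 2A^-10 + 2A^-6 - 2A^-2 + 2A^2 - A^6 + A^10, w = +2]
V(D2) = x^-1 - 1 + 2x - 2x^2 + 2x^3 - 2x^4 + x^5  (w +2, c 10, <D> = A^-14 - 2A^-10 + 2A^-6 - 2A^-2 + 2A^2 - A^6 + A^10)
D3 (bracket A^-14 - 2A^-10 + 2A^-6 - 2A^-2 + 2A^2 - A^6 + A^10; 12 crossings at w = +2): V = x^-1 - 1 + 2x - 2x^2 + 2x^3 - 2x^4 + x^5
V(D4) = x^-1 - 1 + 2x - 2x^2 + 2x^3 - 2x^4 + x^5  [10 crossings, <D> = A^-8 - 2A^-4 + 2 - 2A^4 + 2A^8 - A^12 + A^16, w = +4]
D5 (bracket A^-8 - 2A^-4 + 2 - 2A^4 + 2A^8 - A^12 + A^16; 10 crossings at w = +4): V = x^-1 - 1 + 2x - 2x^2 + 2x^3 - 2x^4 + x^5
note: one V(x) for all 5 diagrams — one class (guaranteed)


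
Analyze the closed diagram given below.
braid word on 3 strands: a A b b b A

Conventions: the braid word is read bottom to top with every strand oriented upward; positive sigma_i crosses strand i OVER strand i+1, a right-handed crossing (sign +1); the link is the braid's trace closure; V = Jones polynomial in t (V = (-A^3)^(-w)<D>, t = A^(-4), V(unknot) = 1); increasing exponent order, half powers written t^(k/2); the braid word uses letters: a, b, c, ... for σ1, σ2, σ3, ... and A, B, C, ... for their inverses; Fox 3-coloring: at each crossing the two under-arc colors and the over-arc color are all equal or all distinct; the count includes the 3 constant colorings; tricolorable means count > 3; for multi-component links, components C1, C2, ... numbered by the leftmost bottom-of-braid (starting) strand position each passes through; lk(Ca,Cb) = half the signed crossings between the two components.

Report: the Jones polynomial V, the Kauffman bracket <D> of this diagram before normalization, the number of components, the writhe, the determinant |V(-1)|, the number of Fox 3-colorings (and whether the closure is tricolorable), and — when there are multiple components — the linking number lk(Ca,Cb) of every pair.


V = t + t^3 - t^4
<D> = -A^-10 + A^-6 + A^2 (w = +2)
1 component over 6 crossings, w = +2
9 Fox colorings among 3^6, |V(-1)| = 3: tricolorable
why: V spans 3 powers of t: at least 3 crossings in any diagram


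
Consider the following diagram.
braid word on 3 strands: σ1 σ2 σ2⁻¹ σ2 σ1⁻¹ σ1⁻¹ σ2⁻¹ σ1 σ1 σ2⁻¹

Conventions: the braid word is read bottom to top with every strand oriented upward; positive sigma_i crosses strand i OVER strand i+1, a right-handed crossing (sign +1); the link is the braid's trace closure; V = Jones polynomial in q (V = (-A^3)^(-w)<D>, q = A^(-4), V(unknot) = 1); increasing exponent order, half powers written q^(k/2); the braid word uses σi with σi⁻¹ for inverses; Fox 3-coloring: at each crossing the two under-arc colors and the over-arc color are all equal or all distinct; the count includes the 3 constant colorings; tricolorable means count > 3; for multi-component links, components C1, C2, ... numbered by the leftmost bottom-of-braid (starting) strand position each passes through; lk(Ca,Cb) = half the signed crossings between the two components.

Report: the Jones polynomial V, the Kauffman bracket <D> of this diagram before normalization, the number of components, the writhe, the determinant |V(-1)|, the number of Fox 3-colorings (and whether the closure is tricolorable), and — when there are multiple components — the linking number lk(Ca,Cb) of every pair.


Jones polynomial: V(q) = -q^-3 + q^-2 - q^-1 + 3 - q + q^2 - q^3
<D> = -A^-12 + A^-8 - A^-4 + 3 - A^4 + A^8 - A^12; writhe 0
components 1, writhe 0 (10 crossings)
3-colorings: 27 of 3^10, det 9 — tricolorable
note: palindromic: swapping q for 1/q fixes V


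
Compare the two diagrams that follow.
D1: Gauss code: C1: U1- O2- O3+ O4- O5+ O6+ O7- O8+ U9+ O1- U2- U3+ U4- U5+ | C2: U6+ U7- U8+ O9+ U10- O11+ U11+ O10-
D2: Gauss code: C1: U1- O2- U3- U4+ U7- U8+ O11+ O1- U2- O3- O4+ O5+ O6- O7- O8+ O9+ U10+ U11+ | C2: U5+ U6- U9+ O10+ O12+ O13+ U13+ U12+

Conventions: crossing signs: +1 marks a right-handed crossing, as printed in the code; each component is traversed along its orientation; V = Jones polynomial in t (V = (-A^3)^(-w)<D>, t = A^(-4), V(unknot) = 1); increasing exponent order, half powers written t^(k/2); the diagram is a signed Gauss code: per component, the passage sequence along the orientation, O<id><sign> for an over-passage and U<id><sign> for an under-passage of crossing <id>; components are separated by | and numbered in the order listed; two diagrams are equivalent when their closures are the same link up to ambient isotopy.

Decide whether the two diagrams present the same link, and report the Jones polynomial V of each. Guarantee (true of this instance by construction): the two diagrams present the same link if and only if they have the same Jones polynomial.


same link: yes
V(D1) = -t^(1/2) - t^(5/2)  [11 crossings, <D> = A^-7 + A, w = +1]
V(D2) = -t^(1/2) - t^(5/2)  (w +3, c 13, <D> = A^-1 + A^7)
note: Reidemeister moves carry D1 (11 crossings) to D2 (13)
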